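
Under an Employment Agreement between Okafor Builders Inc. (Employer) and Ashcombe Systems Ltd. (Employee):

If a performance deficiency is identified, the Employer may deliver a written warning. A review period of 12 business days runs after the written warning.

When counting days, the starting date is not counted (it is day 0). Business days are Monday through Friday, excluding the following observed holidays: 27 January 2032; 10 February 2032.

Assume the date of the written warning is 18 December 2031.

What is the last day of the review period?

From Thursday, 18 December 2031, 12 business days (Dec 19, Dec 22, Dec 23, Dec 24, …, Jan 1, Jan 2, Jan 5, skipping weekends) brings us to Monday, 5 January 2032, which is the last day of the review period.

5 January 2032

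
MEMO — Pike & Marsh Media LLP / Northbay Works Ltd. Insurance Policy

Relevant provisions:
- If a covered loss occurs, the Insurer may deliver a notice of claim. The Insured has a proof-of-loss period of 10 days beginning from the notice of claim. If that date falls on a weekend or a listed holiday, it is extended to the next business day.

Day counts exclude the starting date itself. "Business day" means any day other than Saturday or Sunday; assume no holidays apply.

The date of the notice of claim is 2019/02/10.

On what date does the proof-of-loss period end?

Adding 10 calendar days to 2019/02/10 gives 2019/02/20, which is the last day of the proof-of-loss period. 2019/02/20 is a Wednesday, so no roll-forward applies.

2019/02/20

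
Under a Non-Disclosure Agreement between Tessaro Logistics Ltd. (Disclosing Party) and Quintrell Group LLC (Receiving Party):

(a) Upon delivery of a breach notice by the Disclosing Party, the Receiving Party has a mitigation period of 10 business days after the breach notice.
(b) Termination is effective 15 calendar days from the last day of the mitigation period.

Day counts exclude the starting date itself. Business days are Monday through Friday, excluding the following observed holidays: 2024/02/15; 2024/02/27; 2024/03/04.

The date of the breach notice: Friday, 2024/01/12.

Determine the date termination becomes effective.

2024/02/10

The last day of the mitigation period: counting 10 business days from Friday, 2024/01/12 (Jan 15, Jan 16, Jan 17, Jan 18, Jan 19, Jan 22, Jan 23, Jan 24, Jan 25, Jan 26, skipping weekends) reaches Friday, 2024/01/26.
The date termination becomes effective: 15 calendar days after 2024/01/26 is 2024/02/10.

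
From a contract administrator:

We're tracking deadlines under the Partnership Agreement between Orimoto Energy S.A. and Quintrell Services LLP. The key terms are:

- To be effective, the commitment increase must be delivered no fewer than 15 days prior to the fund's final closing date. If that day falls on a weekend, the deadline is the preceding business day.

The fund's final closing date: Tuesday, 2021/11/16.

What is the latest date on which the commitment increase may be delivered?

Counting back 15 calendar days from 2021/11/16 gives 2021/11/01. That is a Monday, so no adjustment is needed.

2021/11/01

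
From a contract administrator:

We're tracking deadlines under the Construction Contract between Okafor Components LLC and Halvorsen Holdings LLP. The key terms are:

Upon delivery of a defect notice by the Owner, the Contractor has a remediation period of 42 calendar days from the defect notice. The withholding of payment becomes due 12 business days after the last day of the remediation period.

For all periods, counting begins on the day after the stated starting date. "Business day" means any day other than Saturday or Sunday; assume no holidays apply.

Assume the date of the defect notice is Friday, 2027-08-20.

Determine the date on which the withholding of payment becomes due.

Adding 42 calendar days to 2027-08-20 gives 2027-10-01, which is the last day of the remediation period.
The date on which the withholding of payment becomes due: 12 business days after Friday, 2027-10-01, skipping weekends — Oct 4, Oct 5, Oct 6, Oct 7, …, Oct 15, Oct 18, Oct 19 — lands on Tuesday, 2027-10-19.

2027-10-19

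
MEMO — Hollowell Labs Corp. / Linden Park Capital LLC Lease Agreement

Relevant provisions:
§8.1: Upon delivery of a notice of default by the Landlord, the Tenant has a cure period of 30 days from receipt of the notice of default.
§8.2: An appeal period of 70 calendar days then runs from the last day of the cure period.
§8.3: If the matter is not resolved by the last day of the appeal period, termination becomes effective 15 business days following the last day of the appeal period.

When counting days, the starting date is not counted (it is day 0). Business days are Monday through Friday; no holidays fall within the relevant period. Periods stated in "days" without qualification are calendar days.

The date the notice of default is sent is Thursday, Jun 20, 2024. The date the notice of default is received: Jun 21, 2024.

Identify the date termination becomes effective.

Oct 18, 2024

Adding 30 calendar days to Jun 21, 2024 gives Jul 21, 2024, which is the last day of the cure period.
The last day of the appeal period: Jul 21, 2024 + 70 days = Sep 29, 2024.
The date termination becomes effective: counting 15 business days from Sunday, Sep 29, 2024 (Sep 30, Oct 1, Oct 2, Oct 3, …, Oct 16, Oct 17, Oct 18, skipping weekends) reaches Friday, Oct 18, 2024.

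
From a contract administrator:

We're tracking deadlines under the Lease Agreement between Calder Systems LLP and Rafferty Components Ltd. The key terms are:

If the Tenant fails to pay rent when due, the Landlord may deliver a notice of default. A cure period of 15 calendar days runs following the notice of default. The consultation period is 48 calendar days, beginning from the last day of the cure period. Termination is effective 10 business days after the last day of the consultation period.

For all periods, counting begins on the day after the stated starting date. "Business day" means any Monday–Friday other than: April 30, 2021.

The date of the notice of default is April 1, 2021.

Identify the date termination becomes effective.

The last day of the cure period: 15 calendar days after April 1, 2021 is April 16, 2021.
The last day of the consultation period: April 16, 2021 + 48 days = June 3, 2021.
The date termination becomes effective: 10 business days after Thursday, June 3, 2021, skipping weekends — Jun 4, Jun 7, Jun 8, Jun 9, Jun 10, Jun 11, Jun 14, Jun 15, Jun 16, Jun 17 — lands on Thursday, June 17, 2021.

June 17, 2021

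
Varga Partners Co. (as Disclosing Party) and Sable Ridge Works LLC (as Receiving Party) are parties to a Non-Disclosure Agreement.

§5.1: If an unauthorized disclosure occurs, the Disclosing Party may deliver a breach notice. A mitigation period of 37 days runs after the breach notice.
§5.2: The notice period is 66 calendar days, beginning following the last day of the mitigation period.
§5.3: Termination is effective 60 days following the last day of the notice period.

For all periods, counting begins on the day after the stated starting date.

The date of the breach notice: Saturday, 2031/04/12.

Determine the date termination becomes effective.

The last day of the mitigation period: 37 calendar days after 2031/04/12 is 2031/05/19.
Adding 66 calendar days to 2031/05/19 gives 2031/07/24, which is the last day of the notice period.
The date termination becomes effective: 60 calendar days after 2031/07/24 is 2031/09/22.

2031/09/22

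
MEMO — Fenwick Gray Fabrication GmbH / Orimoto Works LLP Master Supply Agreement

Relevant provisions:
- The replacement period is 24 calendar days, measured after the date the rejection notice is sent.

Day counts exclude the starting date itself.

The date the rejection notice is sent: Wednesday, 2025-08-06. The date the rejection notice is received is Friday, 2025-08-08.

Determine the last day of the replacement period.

2025-08-30

The last day of the replacement period: 2025-08-06 + 24 days = 2025-08-30.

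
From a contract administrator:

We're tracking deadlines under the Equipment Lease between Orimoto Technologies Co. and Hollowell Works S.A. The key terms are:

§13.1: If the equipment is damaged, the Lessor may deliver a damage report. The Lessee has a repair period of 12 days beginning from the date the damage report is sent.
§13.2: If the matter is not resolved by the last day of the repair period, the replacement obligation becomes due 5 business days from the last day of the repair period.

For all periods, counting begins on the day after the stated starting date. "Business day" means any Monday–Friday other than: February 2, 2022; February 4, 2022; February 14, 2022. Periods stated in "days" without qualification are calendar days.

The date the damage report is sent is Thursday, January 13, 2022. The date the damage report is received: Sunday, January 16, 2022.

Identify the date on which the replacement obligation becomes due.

February 1, 2022

Adding 12 calendar days to January 13, 2022 gives January 25, 2022, which is the last day of the repair period.
From Tuesday, January 25, 2022, 5 business days (Jan 26, Jan 27, Jan 28, Jan 31, Feb 1, skipping weekends) brings us to Tuesday, February 1, 2022, which is the date on which the replacement obligation becomes due.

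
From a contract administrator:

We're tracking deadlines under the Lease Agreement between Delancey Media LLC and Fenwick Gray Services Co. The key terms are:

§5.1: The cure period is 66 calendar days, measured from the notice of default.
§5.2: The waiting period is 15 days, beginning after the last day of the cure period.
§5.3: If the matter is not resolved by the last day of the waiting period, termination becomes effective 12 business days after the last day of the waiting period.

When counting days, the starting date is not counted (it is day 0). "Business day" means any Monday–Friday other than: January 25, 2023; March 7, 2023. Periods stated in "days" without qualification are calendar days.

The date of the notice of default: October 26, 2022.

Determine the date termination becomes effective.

Adding 66 calendar days to October 26, 2022 gives December 31, 2022, which is the last day of the cure period.
The last day of the waiting period: 15 calendar days after December 31, 2022 is January 15, 2023.
The date termination becomes effective: counting 12 business days from Sunday, January 15, 2023 (Jan 16, Jan 17, Jan 18, Jan 19, …, Jan 30, Jan 31, Feb 1, skipping weekends and the listed holiday on Jan 25) reaches Wednesday, February 1, 2023.

February 1, 2023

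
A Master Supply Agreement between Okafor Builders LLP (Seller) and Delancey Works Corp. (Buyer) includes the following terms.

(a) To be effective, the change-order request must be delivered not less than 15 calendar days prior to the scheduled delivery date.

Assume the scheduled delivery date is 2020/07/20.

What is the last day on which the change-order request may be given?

2020/07/20 minus 15 days is 2020/07/05.

2020/07/05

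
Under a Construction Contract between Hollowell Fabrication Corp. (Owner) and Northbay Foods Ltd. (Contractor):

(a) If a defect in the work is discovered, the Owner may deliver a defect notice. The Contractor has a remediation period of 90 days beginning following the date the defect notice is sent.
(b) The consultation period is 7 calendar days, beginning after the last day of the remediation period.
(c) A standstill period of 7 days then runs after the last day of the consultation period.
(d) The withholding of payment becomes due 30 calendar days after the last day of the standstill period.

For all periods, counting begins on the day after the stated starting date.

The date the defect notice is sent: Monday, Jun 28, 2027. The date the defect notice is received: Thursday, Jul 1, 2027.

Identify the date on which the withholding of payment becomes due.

The last day of the remediation period: 90 calendar days after Jun 28, 2027 is Sep 26, 2027.
Adding 7 calendar days to Sep 26, 2027 gives Oct 3, 2027, which is the last day of the consultation period.
The last day of the standstill period: Oct 3, 2027 + 7 days = Oct 10, 2027.
The date on which the withholding of payment becomes due: 30 calendar days after Oct 10, 2027 is Nov 9, 2027.

Nov 9, 2027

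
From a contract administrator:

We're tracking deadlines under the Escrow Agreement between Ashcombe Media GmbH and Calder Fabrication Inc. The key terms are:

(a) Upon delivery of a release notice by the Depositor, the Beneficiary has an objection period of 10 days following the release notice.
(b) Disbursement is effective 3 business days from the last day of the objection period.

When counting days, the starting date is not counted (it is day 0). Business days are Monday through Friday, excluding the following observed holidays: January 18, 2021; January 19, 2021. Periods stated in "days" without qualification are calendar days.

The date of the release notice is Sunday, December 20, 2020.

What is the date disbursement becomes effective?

The last day of the objection period: 10 calendar days after December 20, 2020 is December 30, 2020.
From Wednesday, December 30, 2020, 3 business days (Dec 31, Jan 1, Jan 4, skipping weekends) brings us to Monday, January 4, 2021, which is the date disbursement becomes effective.

January 4, 2021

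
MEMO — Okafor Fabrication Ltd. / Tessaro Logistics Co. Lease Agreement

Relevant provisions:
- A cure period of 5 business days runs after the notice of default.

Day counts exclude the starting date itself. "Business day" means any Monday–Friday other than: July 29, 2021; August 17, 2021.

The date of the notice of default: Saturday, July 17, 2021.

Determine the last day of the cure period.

From Saturday, July 17, 2021, 5 business days (Jul 19, Jul 20, Jul 21, Jul 22, Jul 23, skipping weekends) brings us to Friday, July 23, 2021, which is the last day of the cure period.

July 23, 2021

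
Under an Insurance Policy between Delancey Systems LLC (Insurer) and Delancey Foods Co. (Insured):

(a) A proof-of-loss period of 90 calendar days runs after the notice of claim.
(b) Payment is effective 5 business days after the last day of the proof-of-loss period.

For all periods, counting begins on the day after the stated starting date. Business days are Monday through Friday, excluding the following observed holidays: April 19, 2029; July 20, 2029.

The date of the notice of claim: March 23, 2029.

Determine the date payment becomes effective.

June 28, 2029

Adding 90 calendar days to March 23, 2029 gives June 21, 2029, which is the last day of the proof-of-loss period.
The date payment becomes effective: counting 5 business days from Thursday, June 21, 2029 (Jun 22, Jun 25, Jun 26, Jun 27, Jun 28, skipping weekends) reaches Thursday, June 28, 2029.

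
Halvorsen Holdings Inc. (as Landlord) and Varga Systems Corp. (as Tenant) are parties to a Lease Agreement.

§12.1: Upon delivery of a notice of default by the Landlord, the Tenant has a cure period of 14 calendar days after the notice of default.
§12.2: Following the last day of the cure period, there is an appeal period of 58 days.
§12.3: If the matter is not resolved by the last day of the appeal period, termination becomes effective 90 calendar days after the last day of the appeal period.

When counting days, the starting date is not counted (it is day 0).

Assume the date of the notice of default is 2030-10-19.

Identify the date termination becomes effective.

The last day of the cure period: 14 calendar days after 2030-10-19 is 2030-11-02.
Adding 58 calendar days to 2030-11-02 gives 2030-12-30, which is the last day of the appeal period.
Adding 90 calendar days to 2030-12-30 gives 2031-03-30, which is the date termination becomes effective.

2031-03-30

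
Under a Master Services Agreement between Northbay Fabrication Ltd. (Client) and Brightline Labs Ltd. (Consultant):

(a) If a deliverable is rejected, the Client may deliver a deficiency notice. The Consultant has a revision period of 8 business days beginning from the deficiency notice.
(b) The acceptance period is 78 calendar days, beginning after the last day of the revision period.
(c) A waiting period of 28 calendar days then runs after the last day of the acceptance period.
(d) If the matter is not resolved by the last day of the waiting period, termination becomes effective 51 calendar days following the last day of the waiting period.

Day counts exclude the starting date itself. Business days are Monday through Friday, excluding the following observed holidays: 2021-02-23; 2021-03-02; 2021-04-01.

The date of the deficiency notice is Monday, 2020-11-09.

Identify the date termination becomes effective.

2021-04-25

From Monday, 2020-11-09, 8 business days (Nov 10, Nov 11, Nov 12, Nov 13, Nov 16, Nov 17, Nov 18, Nov 19, skipping weekends) brings us to Thursday, 2020-11-19, which is the last day of the revision period.
The last day of the acceptance period: 2020-11-19 + 78 days = 2021-02-05.
Adding 28 calendar days to 2021-02-05 gives 2021-03-05, which is the last day of the waiting period.
The date termination becomes effective: 51 calendar days after 2021-03-05 is 2021-04-25.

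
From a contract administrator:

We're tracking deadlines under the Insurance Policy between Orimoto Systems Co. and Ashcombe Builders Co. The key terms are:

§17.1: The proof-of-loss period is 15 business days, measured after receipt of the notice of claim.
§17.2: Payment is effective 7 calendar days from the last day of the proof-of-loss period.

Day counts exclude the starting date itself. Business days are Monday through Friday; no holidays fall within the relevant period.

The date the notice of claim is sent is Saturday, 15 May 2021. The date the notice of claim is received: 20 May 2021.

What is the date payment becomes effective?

The last day of the proof-of-loss period: 15 business days after Thursday, 20 May 2021, skipping weekends — May 21, May 24, May 25, May 26, …, Jun 8, Jun 9, Jun 10 — lands on Thursday, 10 June 2021.
The date payment becomes effective: 7 calendar days after 10 June 2021 is 17 June 2021.

17 June 2021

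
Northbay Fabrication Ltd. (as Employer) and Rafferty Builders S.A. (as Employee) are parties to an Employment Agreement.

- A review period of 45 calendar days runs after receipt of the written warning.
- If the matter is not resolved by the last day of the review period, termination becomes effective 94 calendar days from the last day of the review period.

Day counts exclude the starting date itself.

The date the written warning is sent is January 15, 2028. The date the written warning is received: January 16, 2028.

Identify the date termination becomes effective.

June 3, 2028

The last day of the review period: 45 calendar days after January 16, 2028 is March 1, 2028.
The date termination becomes effective: March 1, 2028 + 94 days = June 3, 2028.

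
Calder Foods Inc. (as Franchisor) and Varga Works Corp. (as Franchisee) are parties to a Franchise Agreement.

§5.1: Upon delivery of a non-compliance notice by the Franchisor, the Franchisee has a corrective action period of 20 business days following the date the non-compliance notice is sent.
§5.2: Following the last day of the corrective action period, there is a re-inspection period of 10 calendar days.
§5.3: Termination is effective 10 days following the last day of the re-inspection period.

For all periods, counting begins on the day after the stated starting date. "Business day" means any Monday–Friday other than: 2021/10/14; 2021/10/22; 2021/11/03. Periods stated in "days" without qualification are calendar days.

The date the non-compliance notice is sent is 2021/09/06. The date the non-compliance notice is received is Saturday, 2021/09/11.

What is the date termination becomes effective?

From Monday, 2021/09/06, 20 business days (Sep 7, Sep 8, Sep 9, Sep 10, …, Sep 30, Oct 1, Oct 4, skipping weekends) brings us to Monday, 2021/10/04, which is the last day of the corrective action period.
Adding 10 calendar days to 2021/10/04 gives 2021/10/14, which is the last day of the re-inspection period.
The date termination becomes effective: 10 calendar days after 2021/10/14 is 2021/10/24.

2021/10/24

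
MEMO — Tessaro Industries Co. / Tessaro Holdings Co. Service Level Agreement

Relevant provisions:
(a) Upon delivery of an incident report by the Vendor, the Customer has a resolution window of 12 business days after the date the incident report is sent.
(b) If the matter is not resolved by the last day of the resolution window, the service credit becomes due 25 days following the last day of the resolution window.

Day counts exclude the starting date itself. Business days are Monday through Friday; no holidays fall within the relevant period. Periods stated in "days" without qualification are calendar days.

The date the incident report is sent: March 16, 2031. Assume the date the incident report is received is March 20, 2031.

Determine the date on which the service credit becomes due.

The last day of the resolution window: counting 12 business days from Sunday, March 16, 2031 (Mar 17, Mar 18, Mar 19, Mar 20, …, Mar 28, Mar 31, Apr 1, skipping weekends) reaches Tuesday, April 1, 2031.
The date on which the service credit becomes due: April 1, 2031 + 25 days = April 26, 2031.

April 26, 2031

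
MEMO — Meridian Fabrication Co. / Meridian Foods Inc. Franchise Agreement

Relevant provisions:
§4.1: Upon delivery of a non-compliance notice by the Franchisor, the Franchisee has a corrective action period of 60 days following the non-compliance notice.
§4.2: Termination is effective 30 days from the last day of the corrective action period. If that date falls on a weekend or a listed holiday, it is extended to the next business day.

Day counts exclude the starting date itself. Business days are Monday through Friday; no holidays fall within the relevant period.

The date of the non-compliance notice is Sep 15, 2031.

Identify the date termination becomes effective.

Dec 15, 2031

The last day of the corrective action period: 60 calendar days after Sep 15, 2031 is Nov 14, 2031.
The date termination becomes effective: Nov 14, 2031 + 30 days = Dec 14, 2031. That falls on a Sunday, so it rolls to the next business day, Monday, Dec 15, 2031.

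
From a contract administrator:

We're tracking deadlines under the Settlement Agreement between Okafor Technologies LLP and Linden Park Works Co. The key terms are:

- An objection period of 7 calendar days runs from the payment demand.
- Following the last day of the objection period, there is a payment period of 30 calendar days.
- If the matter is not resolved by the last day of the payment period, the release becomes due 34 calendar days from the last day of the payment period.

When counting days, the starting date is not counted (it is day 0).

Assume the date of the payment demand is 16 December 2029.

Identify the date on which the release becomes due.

25 February 2030

Adding 7 calendar days to 16 December 2029 gives 23 December 2029, which is the last day of the objection period.
The last day of the payment period: 30 calendar days after 23 December 2029 is 22 January 2030.
Adding 34 calendar days to 22 January 2030 gives 25 February 2030, which is the date on which the release becomes due.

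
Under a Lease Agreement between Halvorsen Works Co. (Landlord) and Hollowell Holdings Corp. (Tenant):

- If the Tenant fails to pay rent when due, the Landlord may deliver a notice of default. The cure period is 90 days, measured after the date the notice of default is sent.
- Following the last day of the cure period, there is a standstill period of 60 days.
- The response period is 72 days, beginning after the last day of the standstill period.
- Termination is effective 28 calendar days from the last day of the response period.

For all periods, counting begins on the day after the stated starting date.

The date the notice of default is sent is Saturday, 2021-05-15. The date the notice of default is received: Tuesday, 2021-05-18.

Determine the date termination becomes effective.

The last day of the cure period: 90 calendar days after 2021-05-15 is 2021-08-13.
The last day of the standstill period: 60 calendar days after 2021-08-13 is 2021-10-12.
The last day of the response period: 2021-10-12 + 72 days = 2021-12-23.
The date termination becomes effective: 28 calendar days after 2021-12-23 is 2022-01-20.

2022-01-20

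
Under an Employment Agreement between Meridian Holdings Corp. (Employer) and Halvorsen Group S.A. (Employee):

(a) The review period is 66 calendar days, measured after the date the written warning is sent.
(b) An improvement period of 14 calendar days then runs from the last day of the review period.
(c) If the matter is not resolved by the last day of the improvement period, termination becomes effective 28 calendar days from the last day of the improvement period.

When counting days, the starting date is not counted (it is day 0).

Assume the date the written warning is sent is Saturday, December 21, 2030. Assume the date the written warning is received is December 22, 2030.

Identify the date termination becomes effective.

The last day of the review period: 66 calendar days after December 21, 2030 is February 25, 2031.
The last day of the improvement period: February 25, 2031 + 14 days = March 11, 2031.
The date termination becomes effective: 28 calendar days after March 11, 2031 is April 8, 2031.

April 8, 2031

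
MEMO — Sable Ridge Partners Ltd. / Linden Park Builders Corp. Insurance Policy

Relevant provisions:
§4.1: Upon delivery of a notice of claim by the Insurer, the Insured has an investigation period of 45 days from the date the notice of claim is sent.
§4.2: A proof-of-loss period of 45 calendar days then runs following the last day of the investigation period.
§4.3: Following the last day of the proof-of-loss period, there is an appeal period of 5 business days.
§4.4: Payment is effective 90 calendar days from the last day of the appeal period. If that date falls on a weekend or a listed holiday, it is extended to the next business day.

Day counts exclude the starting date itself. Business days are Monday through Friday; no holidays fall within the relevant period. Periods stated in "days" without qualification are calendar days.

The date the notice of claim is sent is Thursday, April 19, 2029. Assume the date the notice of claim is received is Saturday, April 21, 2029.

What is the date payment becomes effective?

Adding 45 calendar days to April 19, 2029 gives June 3, 2029, which is the last day of the investigation period.
The last day of the proof-of-loss period: June 3, 2029 + 45 days = July 18, 2029.
The last day of the appeal period: 5 business days after Wednesday, July 18, 2029, skipping weekends — Jul 19, Jul 20, Jul 23, Jul 24, Jul 25 — lands on Wednesday, July 25, 2029.
The date payment becomes effective: July 25, 2029 + 90 days = October 23, 2029. October 23, 2029 is a Tuesday, so no roll-forward applies.

October 23, 2029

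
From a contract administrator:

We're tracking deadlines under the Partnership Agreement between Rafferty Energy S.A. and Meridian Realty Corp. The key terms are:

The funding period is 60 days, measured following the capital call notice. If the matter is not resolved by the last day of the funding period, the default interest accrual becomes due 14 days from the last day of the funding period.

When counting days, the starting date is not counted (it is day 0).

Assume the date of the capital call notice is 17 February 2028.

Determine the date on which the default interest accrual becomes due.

Adding 60 calendar days to 17 February 2028 gives 17 April 2028, which is the last day of the funding period.
The date on which the default interest accrual becomes due: 14 calendar days after 17 April 2028 is 1 May 2028.

1 May 2028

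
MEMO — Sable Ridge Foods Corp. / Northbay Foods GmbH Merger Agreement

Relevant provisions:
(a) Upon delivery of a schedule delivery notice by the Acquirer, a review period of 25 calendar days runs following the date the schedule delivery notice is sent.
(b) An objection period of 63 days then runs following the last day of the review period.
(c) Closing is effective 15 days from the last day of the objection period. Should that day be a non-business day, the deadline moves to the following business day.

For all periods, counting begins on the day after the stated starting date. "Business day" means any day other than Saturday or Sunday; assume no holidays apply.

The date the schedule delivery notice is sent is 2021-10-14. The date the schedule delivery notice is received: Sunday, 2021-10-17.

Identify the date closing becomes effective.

The last day of the review period: 2021-10-14 + 25 days = 2021-11-08.
The last day of the objection period: 63 calendar days after 2021-11-08 is 2022-01-10.
The date closing becomes effective: 2022-01-10 + 15 days = 2022-01-25. 2022-01-25 is a Tuesday, so no roll-forward applies.

2022-01-25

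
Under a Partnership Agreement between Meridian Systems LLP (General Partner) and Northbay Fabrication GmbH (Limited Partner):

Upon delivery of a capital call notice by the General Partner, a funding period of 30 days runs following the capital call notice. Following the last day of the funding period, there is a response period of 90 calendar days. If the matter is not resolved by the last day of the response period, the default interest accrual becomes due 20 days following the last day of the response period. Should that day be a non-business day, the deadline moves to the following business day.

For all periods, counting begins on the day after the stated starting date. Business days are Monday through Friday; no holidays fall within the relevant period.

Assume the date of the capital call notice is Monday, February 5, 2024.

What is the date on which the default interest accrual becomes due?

The last day of the funding period: February 5, 2024 + 30 days = March 6, 2024.
The last day of the response period: 90 calendar days after March 6, 2024 is June 4, 2024.
The date on which the default interest accrual becomes due: 20 calendar days after June 4, 2024 is June 24, 2024. June 24, 2024 is a Monday, so no roll-forward applies.

June 24, 2024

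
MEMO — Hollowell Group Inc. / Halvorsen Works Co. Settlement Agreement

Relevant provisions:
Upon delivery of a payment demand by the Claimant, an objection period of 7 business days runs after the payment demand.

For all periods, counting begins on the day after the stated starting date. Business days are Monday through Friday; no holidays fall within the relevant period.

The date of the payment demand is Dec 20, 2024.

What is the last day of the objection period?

The last day of the objection period: 7 business days after Friday, Dec 20, 2024, skipping weekends — Dec 23, Dec 24, Dec 25, Dec 26, Dec 27, Dec 30, Dec 31 — lands on Tuesday, Dec 31, 2024.

Dec 31, 2024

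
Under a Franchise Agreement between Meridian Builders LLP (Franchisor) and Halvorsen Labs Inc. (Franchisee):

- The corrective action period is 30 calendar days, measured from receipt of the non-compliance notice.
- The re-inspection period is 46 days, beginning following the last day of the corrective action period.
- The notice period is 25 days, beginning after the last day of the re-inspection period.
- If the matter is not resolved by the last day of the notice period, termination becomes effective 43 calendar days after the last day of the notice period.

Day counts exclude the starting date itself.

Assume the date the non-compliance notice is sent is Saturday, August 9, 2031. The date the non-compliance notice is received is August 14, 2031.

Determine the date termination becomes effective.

January 5, 2032

The last day of the corrective action period: 30 calendar days after August 14, 2031 is September 13, 2031.
The last day of the re-inspection period: September 13, 2031 + 46 days = October 29, 2031.
The last day of the notice period: October 29, 2031 + 25 days = November 23, 2031.
Adding 43 calendar days to November 23, 2031 gives January 5, 2032, which is the date termination becomes effective.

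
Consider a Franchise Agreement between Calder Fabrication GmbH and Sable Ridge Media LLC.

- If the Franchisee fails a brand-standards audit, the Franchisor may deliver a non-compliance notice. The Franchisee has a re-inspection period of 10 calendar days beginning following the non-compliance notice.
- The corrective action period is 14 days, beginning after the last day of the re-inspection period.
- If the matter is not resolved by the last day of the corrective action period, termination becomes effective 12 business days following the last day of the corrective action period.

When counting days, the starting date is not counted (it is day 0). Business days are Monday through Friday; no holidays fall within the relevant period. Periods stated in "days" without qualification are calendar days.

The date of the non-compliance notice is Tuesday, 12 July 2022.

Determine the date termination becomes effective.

23 August 2022

The last day of the re-inspection period: 10 calendar days after 12 July 2022 is 22 July 2022.
The last day of the corrective action period: 14 calendar days after 22 July 2022 is 5 August 2022.
The date termination becomes effective: counting 12 business days from Friday, 5 August 2022 (Aug 8, Aug 9, Aug 10, Aug 11, …, Aug 19, Aug 22, Aug 23, skipping weekends) reaches Tuesday, 23 August 2022.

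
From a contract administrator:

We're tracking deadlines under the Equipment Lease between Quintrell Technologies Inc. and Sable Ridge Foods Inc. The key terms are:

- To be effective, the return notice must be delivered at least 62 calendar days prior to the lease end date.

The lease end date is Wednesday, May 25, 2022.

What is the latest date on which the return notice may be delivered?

May 25, 2022 minus 62 days is Mar 24, 2022.

Mar 24, 2022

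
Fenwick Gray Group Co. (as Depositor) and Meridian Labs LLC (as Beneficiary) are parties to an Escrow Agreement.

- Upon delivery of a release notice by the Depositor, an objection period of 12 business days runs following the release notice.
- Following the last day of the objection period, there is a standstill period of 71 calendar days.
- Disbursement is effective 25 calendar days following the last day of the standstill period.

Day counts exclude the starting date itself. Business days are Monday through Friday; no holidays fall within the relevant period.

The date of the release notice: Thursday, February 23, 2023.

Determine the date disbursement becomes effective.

From Thursday, February 23, 2023, 12 business days (Feb 24, Feb 27, Feb 28, Mar 1, …, Mar 9, Mar 10, Mar 13, skipping weekends) brings us to Monday, March 13, 2023, which is the last day of the objection period.
Adding 71 calendar days to March 13, 2023 gives May 23, 2023, which is the last day of the standstill period.
The date disbursement becomes effective: May 23, 2023 + 25 days = June 17, 2023.

June 17, 2023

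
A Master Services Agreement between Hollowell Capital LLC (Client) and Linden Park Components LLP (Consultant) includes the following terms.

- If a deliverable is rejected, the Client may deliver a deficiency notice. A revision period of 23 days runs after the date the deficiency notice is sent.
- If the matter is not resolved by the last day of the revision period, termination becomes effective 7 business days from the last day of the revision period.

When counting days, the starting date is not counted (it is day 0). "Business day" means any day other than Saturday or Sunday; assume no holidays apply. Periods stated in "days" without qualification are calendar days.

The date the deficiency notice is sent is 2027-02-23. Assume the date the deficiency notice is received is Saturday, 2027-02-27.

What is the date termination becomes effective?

Adding 23 calendar days to 2027-02-23 gives 2027-03-18, which is the last day of the revision period.
The date termination becomes effective: 7 business days after Thursday, 2027-03-18, skipping weekends — Mar 19, Mar 22, Mar 23, Mar 24, Mar 25, Mar 26, Mar 29 — lands on Monday, 2027-03-29.

2027-03-29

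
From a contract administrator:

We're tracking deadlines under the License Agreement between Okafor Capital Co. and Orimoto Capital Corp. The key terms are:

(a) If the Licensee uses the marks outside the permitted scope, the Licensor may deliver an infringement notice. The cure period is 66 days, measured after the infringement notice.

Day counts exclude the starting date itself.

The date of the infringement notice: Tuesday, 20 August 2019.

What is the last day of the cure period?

25 October 2019

Adding 66 calendar days to 20 August 2019 gives 25 October 2019, which is the last day of the cure period.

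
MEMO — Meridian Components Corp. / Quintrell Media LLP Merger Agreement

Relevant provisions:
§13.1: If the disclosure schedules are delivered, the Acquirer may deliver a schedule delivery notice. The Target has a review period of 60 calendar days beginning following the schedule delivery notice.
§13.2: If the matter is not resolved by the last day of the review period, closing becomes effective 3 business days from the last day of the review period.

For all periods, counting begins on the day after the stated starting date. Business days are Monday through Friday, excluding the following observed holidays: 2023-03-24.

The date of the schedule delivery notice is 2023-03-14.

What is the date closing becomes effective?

2023-05-17

The last day of the review period: 60 calendar days after 2023-03-14 is 2023-05-13.
From Saturday, 2023-05-13, 3 business days (May 15, May 16, May 17, skipping weekends) brings us to Wednesday, 2023-05-17, which is the date closing becomes effective.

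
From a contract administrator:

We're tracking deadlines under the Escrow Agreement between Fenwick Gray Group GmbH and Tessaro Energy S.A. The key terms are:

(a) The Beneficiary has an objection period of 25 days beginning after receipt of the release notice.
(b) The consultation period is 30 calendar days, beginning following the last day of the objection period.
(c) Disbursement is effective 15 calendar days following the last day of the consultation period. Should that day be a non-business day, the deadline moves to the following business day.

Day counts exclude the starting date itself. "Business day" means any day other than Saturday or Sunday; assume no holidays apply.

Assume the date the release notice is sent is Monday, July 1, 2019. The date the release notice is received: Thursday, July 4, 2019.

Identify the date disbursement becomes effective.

The last day of the objection period: 25 calendar days after July 4, 2019 is July 29, 2019.
The last day of the consultation period: July 29, 2019 + 30 days = August 28, 2019.
The date disbursement becomes effective: August 28, 2019 + 15 days = September 12, 2019. September 12, 2019 is a Thursday, so no roll-forward applies.

September 12, 2019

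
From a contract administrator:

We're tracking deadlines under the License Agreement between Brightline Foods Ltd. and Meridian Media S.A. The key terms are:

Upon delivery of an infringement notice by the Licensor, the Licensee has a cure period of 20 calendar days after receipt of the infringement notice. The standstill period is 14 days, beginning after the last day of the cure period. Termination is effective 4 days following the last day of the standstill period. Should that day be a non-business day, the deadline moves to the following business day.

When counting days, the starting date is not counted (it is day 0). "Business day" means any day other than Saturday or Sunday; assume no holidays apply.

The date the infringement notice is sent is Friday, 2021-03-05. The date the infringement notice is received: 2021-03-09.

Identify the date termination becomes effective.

Adding 20 calendar days to 2021-03-09 gives 2021-03-29, which is the last day of the cure period.
Adding 14 calendar days to 2021-03-29 gives 2021-04-12, which is the last day of the standstill period.
The date termination becomes effective: 4 calendar days after 2021-04-12 is 2021-04-16. 2021-04-16 is a Friday, so no roll-forward applies.

2021-04-16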